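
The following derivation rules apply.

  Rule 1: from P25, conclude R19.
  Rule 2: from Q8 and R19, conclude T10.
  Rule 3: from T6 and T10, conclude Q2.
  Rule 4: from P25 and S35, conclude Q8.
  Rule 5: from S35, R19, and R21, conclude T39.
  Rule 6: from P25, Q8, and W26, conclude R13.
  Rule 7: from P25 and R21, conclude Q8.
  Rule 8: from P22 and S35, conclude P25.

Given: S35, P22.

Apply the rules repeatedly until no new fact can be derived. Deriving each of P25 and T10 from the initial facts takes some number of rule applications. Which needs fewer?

P25: From P22 and S35, Rule 8 gives P25. [1 rule application]
T10: P22 and S35 hold, so P25 follows (Rule 8). P25 and S35 hold, so Q8 follows (Rule 4). P25 holds, so R19 follows (Rule 1). Q8 and R19 hold, so T10 follows (Rule 2). [4 rule applications]
P25 needs fewer.

P25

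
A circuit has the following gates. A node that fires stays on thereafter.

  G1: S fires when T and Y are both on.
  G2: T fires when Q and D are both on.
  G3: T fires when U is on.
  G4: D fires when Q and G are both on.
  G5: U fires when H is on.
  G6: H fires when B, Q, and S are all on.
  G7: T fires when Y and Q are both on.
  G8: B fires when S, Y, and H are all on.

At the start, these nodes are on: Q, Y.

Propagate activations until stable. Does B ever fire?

B would need S, Y, and H (G8), but H never turns on.

No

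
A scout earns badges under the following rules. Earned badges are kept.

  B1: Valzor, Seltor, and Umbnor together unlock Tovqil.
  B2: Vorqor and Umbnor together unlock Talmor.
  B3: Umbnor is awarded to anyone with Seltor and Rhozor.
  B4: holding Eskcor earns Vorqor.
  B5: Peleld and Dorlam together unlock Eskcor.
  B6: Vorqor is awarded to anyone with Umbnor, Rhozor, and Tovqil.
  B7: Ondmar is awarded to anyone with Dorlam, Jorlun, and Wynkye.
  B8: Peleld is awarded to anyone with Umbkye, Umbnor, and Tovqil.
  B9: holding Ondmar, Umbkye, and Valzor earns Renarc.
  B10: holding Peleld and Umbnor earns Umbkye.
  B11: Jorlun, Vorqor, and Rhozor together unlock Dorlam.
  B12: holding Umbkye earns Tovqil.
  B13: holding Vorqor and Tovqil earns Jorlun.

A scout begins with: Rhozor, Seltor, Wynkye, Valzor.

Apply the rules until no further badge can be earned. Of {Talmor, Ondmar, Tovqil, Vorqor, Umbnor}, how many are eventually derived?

With Seltor and Rhozor, Umbnor is earned (B3).
With Valzor, Seltor, and Umbnor, Tovqil is earned (B1).
With Umbnor, Rhozor, and Tovqil, Vorqor is earned (B6).
With Vorqor and Umbnor, Talmor is earned (B2).
With Vorqor and Tovqil, Jorlun is earned (B13).
With Jorlun, Vorqor, and Rhozor, Dorlam is earned (B11).
With Dorlam, Jorlun, and Wynkye, Ondmar is earned (B7).
Talmor: reached.
Ondmar: reached.
Tovqil: reached.
Vorqor: reached.
Umbnor: reached.
All 5 are reached.

5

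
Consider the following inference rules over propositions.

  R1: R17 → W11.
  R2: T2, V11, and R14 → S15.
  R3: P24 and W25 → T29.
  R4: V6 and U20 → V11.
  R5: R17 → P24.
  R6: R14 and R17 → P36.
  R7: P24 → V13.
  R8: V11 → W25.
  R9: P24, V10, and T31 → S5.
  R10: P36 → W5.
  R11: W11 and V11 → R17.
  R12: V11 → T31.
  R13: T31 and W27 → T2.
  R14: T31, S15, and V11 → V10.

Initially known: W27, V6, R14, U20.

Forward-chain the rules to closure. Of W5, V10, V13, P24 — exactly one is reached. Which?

From V6 and U20, R4 gives V11.
V11 holds, so T31 follows (R12).
T31 and W27 hold, so T2 follows (R13).
From T2, V11, and R14, R2 gives S15.
T31, S15, and V11 hold, so V10 follows (R14).
P24 would need R17 (R5), but R17 is never established. W5 would need P36 (R10), but P36 is never established. V13 would need P24 (R7), but P24 is never established.

V10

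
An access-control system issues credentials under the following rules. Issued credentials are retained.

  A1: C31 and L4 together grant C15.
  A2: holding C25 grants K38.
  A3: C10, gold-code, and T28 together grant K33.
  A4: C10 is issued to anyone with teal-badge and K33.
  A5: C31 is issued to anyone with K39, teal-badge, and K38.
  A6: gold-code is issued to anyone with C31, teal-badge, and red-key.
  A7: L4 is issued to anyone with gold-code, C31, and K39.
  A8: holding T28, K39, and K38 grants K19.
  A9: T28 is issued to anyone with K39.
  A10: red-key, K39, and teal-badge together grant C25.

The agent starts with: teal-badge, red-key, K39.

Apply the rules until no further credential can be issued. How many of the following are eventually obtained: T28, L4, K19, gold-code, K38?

5

Holding K39 grants T28 (A9).
Holding red-key, K39, and teal-badge grants C25 (A10).
Holding C25 grants K38 (A2).
Holding K39, teal-badge, and K38 grants C31 (A5).
Holding T28, K39, and K38 grants K19 (A8).
Holding C31, teal-badge, and red-key grants gold-code (A6).
Holding gold-code, C31, and K39 grants L4 (A7).
T28: reached.
L4: reached.
K19: reached.
gold-code: reached.
K38: reached.
All 5 are reached.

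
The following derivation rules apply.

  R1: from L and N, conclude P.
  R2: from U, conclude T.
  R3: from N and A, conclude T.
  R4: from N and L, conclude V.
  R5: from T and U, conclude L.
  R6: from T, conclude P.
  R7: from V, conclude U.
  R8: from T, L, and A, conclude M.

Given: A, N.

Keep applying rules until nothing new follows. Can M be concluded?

No

M would need T, L, and A (R8), but L is never established.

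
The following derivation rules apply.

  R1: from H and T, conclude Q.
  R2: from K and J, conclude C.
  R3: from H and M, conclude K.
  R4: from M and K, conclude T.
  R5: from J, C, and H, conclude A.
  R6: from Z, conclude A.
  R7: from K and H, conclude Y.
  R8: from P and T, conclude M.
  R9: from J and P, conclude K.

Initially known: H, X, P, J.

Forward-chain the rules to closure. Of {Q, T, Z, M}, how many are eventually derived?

0

Q would need H and T (R1), but T is never established.
T would need M and K (R4), but M is never established.
No rule produces Z, and it is not given.
M would need P and T (R8), but T is never established.
None of the 4 are reached.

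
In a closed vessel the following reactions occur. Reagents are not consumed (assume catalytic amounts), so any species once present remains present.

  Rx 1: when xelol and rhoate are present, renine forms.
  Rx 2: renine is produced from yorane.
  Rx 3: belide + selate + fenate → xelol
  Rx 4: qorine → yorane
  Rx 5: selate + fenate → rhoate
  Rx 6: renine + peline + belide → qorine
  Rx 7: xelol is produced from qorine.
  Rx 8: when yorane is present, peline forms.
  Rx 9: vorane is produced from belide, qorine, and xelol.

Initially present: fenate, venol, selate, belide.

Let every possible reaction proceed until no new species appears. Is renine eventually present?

Yes

selate and fenate present → rhoate forms (Rx 5).
belide, selate, and fenate present → xelol forms (Rx 3).
xelol and rhoate present → renine forms (Rx 1).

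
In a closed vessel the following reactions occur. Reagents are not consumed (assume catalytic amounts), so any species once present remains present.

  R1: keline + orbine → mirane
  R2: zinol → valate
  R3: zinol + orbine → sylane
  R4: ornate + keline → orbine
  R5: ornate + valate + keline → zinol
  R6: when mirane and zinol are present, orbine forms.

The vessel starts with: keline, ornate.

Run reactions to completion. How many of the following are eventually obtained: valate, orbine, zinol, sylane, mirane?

2

ornate and keline present → orbine forms (R4).
keline and orbine present → mirane forms (R1).
valate would need zinol (R2), but zinol never forms.
orbine: reached.
zinol would need ornate, valate, and keline (R5), but valate never forms.
sylane would need zinol and orbine (R3), but zinol never forms.
mirane: reached.
Reached: orbine and mirane — 2 of the 5.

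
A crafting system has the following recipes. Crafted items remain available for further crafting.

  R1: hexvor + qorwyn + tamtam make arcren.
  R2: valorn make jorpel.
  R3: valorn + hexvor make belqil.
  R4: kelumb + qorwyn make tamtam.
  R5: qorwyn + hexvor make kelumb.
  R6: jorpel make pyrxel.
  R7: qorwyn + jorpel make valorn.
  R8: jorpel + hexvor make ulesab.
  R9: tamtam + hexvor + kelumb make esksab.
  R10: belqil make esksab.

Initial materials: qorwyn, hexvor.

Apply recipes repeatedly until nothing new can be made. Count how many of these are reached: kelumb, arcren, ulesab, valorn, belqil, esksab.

3

qorwyn + hexvor → kelumb (R5).
kelumb + qorwyn → tamtam (R4).
Using R9, tamtam, hexvor, and kelumb make esksab.
Using R1, hexvor, qorwyn, and tamtam make arcren.
kelumb: reached.
arcren: reached.
ulesab would need jorpel and hexvor (R8), but jorpel is never obtained.
valorn would need qorwyn and jorpel (R7), but jorpel is never obtained.
belqil would need valorn and hexvor (R3), but valorn is never obtained.
esksab: reached.
Reached: kelumb, arcren, and esksab — 3 of the 6.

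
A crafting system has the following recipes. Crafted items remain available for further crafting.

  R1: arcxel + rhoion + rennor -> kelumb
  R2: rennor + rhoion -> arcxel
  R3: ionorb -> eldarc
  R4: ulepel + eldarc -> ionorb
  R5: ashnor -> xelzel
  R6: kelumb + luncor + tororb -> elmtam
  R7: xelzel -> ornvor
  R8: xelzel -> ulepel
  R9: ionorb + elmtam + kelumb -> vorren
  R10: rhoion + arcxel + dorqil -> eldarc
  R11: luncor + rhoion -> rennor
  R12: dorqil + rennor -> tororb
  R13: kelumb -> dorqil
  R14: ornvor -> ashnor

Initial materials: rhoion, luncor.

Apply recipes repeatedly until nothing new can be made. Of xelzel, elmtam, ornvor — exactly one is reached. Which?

elmtam

luncor + rhoion -> rennor (R11).
Using R2, rennor and rhoion make arcxel.
Using R1, arcxel, rhoion, and rennor make kelumb.
kelumb -> dorqil (R13).
dorqil + rennor -> tororb (R12).
Using R6, kelumb, luncor, and tororb make elmtam.
ornvor would need xelzel (R7), but xelzel is never obtained. xelzel would need ashnor (R5), but ashnor is never obtained.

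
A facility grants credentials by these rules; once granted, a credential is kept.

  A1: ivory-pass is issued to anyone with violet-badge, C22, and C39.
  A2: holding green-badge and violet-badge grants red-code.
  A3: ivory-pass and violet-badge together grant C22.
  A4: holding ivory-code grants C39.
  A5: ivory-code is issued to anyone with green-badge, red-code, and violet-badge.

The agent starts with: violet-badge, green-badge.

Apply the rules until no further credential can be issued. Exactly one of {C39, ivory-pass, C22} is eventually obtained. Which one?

Holding green-badge and violet-badge grants red-code (A2).
Holding green-badge, red-code, and violet-badge grants ivory-code (A5).
Holding ivory-code grants C39 (A4).
C22 would need ivory-pass and violet-badge (A3), but ivory-pass is never granted. ivory-pass would need violet-badge, C22, and C39 (A1), but C22 is never granted.

C39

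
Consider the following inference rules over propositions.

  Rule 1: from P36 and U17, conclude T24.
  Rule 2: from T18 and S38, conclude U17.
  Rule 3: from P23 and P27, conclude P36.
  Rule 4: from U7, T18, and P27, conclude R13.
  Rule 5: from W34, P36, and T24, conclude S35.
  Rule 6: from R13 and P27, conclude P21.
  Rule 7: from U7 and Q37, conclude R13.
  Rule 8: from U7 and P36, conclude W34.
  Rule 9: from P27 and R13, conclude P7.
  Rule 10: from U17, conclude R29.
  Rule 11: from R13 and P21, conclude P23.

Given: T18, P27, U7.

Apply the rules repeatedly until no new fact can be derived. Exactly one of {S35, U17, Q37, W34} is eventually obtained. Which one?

From U7, T18, and P27, Rule 4 gives R13.
R13 and P27 hold, so P21 follows (Rule 6).
R13 and P21 hold, so P23 follows (Rule 11).
P23 and P27 hold, so P36 follows (Rule 3).
U7 and P36 hold, so W34 follows (Rule 8).
U17 would need T18 and S38 (Rule 2), but S38 is never established. No rule produces Q37, and it is not given. S35 would need W34, P36, and T24 (Rule 5), but T24 is never established.

W34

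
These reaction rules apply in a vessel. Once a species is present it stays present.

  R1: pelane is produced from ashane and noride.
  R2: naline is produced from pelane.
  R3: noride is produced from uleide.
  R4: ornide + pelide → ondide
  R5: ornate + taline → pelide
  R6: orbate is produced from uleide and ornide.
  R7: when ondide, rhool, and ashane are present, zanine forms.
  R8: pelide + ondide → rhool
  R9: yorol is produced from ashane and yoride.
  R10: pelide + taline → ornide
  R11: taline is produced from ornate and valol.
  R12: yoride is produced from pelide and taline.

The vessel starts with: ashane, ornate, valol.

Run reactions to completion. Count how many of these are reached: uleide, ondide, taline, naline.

2

ornate and valol present → taline forms (R11).
ornate and taline present → pelide forms (R5).
pelide and taline present → ornide forms (R10).
ornide and pelide present → ondide forms (R4).
No rule produces uleide, and it is not given.
ondide: reached.
taline: reached.
naline would need pelane (R2), but pelane never forms.
Reached: ondide and taline — 2 of the 4.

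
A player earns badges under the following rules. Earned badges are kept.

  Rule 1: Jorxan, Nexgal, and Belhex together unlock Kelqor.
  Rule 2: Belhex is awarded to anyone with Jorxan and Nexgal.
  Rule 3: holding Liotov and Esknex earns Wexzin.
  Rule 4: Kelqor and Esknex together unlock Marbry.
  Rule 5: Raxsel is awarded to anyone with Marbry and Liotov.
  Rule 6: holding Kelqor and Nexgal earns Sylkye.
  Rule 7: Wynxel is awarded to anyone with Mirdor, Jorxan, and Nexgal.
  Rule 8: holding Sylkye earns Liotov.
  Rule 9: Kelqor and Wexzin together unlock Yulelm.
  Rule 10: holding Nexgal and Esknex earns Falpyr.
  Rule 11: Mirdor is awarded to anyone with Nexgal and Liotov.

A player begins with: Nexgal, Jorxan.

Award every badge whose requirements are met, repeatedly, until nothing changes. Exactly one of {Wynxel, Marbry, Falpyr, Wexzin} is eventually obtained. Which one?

Wynxel

With Jorxan and Nexgal, Belhex is earned (Rule 2).
With Jorxan, Nexgal, and Belhex, Kelqor is earned (Rule 1).
With Kelqor and Nexgal, Sylkye is earned (Rule 6).
With Sylkye, Liotov is earned (Rule 8).
With Nexgal and Liotov, Mirdor is earned (Rule 11).
With Mirdor, Jorxan, and Nexgal, Wynxel is earned (Rule 7).
Falpyr would need Nexgal and Esknex (Rule 10), but Esknex is never earned. Wexzin would need Liotov and Esknex (Rule 3), but Esknex is never earned. Marbry would need Kelqor and Esknex (Rule 4), but Esknex is never earned.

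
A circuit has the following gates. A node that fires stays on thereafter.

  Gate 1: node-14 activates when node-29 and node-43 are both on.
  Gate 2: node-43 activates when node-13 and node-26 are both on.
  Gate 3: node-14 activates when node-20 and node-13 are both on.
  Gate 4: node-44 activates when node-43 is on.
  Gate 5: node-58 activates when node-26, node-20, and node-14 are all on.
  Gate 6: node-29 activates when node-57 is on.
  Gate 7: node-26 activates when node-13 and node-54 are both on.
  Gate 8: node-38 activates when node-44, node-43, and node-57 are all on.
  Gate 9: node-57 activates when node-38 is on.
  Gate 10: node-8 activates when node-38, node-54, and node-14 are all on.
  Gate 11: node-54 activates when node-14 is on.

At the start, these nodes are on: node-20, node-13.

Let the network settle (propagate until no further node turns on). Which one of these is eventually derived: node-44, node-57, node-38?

node-44

Gate 3: node-20 and node-13 on → node-14 on.
Gate 11: node-14 on → node-54 on.
Gate 7: node-13 and node-54 on → node-26 on.
Gate 2: node-13 and node-26 on → node-43 on.
node-43 is on, so node-44 activates (Gate 4).
node-57 would need node-38 (Gate 9), but node-38 never turns on. node-38 would need node-44, node-43, and node-57 (Gate 8), but node-57 never turns on.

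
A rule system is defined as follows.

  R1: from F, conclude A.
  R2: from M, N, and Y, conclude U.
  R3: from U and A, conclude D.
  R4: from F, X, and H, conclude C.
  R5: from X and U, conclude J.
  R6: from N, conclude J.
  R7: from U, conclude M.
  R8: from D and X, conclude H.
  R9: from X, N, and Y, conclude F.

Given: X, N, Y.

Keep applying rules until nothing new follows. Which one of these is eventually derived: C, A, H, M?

A

X, N, and Y hold, so F follows (R9).
F holds, so A follows (R1).
H would need D and X (R8), but D is never established. M would need U (R7), but U is never established. C would need F, X, and H (R4), but H is never established.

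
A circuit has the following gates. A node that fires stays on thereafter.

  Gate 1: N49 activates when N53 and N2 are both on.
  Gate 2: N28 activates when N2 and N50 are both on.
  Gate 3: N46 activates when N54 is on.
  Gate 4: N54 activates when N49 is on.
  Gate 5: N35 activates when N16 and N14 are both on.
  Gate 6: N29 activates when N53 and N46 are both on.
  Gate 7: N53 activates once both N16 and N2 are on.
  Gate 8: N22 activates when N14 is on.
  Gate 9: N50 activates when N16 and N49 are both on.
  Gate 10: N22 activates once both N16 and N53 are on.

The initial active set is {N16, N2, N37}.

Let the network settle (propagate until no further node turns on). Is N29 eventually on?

Yes

N16 and N2 are on, so N53 activates (Gate 7).
Gate 1: N53 and N2 on → N49 on.
N49 is on, so N54 activates (Gate 4).
Gate 3: N54 on → N46 on.
N53 and N46 are on, so N29 activates (Gate 6).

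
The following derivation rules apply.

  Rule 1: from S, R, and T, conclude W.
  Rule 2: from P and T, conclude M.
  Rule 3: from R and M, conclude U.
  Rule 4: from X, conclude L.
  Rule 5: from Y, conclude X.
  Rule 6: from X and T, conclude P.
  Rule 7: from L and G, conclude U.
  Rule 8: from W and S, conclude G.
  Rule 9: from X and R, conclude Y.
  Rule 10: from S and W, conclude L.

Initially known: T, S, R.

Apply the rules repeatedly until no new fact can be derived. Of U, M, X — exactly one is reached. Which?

U

From S, R, and T, Rule 1 gives W.
S and W hold, so L follows (Rule 10).
W and S hold, so G follows (Rule 8).
From L and G, Rule 7 gives U.
X would need Y (Rule 5), but Y is never established. M would need P and T (Rule 2), but P is never established.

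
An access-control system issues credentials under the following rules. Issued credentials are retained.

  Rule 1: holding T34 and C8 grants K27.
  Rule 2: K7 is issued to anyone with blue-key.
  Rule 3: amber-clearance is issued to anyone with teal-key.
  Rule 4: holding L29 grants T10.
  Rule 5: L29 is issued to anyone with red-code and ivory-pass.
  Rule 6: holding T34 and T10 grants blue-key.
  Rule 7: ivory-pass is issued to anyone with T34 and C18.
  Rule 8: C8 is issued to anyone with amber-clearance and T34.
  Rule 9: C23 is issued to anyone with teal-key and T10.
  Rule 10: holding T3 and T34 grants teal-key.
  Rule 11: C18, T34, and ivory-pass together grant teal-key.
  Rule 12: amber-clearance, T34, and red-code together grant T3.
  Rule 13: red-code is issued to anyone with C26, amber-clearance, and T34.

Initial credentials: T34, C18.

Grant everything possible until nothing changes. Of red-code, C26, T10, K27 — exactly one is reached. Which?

K27

Holding T34 and C18 grants ivory-pass (Rule 7).
Holding C18, T34, and ivory-pass grants teal-key (Rule 11).
Holding teal-key grants amber-clearance (Rule 3).
Holding amber-clearance and T34 grants C8 (Rule 8).
Holding T34 and C8 grants K27 (Rule 1).
red-code would need C26, amber-clearance, and T34 (Rule 13), but C26 is never granted. T10 would need L29 (Rule 4), but L29 is never granted. No rule produces C26, and it is not given.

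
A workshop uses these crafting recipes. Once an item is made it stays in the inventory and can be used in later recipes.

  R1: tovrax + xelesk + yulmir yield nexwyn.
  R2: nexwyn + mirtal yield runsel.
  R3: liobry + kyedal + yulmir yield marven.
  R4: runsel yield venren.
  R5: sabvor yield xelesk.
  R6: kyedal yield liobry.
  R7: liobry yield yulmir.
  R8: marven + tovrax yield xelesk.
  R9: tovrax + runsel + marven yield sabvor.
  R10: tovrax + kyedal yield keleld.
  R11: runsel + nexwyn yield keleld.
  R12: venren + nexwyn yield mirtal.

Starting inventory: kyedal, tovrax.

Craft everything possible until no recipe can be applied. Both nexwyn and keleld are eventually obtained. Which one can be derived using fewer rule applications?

keleld: Using R10, tovrax and kyedal make keleld. [1 rule application]
nexwyn: kyedal → liobry (R6). liobry → yulmir (R7). Using R3, liobry, kyedal, and yulmir make marven. Using R8, marven and tovrax make xelesk. tovrax + xelesk + yulmir → nexwyn (R1). [5 rule applications]
keleld needs fewer.

keleld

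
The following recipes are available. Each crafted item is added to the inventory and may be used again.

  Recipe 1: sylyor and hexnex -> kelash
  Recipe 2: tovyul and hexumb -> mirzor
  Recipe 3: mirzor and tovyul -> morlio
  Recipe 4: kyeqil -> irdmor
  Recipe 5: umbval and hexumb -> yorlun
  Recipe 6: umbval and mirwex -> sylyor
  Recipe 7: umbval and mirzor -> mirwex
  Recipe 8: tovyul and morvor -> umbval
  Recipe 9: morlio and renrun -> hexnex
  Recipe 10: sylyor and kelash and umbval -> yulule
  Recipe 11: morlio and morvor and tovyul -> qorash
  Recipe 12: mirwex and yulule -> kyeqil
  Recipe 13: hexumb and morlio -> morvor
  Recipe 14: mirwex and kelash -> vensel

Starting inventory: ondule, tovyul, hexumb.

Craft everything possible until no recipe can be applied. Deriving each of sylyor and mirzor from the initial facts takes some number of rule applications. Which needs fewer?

mirzor: Using Recipe 2, tovyul and hexumb make mirzor. [1 rule application]
sylyor: Using Recipe 2, tovyul and hexumb make mirzor. Using Recipe 3, mirzor and tovyul make morlio. Using Recipe 13, hexumb and morlio make morvor. Using Recipe 8, tovyul and morvor make umbval. Using Recipe 7, umbval and mirzor make mirwex. umbval and mirwex -> sylyor (Recipe 6). [6 rule applications]
mirzor needs fewer.

mirzor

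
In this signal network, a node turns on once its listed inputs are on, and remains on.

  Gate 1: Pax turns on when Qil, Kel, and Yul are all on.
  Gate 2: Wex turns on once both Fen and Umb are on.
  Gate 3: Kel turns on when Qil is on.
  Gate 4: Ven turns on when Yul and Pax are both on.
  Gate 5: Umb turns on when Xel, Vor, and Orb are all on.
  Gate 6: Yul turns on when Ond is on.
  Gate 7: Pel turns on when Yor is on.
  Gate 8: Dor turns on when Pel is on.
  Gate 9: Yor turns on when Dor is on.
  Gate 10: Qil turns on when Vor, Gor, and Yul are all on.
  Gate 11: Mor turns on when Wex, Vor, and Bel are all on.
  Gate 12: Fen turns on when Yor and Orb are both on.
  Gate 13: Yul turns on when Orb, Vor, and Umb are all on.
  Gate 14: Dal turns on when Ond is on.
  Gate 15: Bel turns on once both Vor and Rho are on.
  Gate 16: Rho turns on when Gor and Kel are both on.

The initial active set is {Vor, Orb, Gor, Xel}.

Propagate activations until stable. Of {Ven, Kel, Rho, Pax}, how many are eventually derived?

4

Gate 5: Xel, Vor, and Orb on → Umb on.
Orb, Vor, and Umb are on, so Yul turns on (Gate 13).
Gate 10: Vor, Gor, and Yul on → Qil on.
Gate 3: Qil on → Kel on.
Qil, Kel, and Yul are on, so Pax turns on (Gate 1).
Gor and Kel are on, so Rho turns on (Gate 16).
Yul and Pax are on, so Ven turns on (Gate 4).
Ven: reached.
Kel: reached.
Rho: reached.
Pax: reached.
All 4 are reached.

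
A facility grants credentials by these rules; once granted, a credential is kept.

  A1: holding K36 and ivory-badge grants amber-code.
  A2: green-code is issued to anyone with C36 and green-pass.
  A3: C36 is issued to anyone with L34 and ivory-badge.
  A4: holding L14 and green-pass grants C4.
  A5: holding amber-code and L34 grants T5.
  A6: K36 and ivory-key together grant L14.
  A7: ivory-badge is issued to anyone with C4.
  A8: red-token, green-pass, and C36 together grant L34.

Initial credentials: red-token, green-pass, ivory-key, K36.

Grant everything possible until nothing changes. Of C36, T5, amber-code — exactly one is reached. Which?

Holding K36 and ivory-key grants L14 (A6).
Holding L14 and green-pass grants C4 (A4).
Holding C4 grants ivory-badge (A7).
Holding K36 and ivory-badge grants amber-code (A1).
C36 would need L34 and ivory-badge (A3), but L34 is never granted. T5 would need amber-code and L34 (A5), but L34 is never granted.

amber-code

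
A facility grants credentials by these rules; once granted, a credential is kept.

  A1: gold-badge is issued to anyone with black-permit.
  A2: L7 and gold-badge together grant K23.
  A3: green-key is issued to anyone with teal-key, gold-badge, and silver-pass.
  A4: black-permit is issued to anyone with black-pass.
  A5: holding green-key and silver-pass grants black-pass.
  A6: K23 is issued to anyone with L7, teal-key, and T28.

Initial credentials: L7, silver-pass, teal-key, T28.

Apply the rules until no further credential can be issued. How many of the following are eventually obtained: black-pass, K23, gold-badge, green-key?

Holding L7, teal-key, and T28 grants K23 (A6).
black-pass would need green-key and silver-pass (A5), but green-key is never granted.
K23: reached.
gold-badge would need black-permit (A1), but black-permit is never granted.
green-key would need teal-key, gold-badge, and silver-pass (A3), but gold-badge is never granted.
Reached: K23 — 1 of the 4.

1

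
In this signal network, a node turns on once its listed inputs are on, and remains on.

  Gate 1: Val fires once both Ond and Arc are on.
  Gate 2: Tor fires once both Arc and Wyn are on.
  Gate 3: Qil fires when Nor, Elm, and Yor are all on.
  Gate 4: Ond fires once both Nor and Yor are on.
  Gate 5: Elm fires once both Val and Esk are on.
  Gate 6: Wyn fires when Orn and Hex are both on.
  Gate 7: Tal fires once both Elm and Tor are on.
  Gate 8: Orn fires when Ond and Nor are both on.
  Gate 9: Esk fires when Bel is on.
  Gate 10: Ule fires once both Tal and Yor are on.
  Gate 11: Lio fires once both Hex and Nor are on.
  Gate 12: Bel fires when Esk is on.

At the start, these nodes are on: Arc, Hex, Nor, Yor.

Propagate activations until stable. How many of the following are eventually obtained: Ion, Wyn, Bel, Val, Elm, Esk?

Nor and Yor are on, so Ond fires (Gate 4).
Ond and Arc are on, so Val fires (Gate 1).
Ond and Nor are on, so Orn fires (Gate 8).
Gate 6: Orn and Hex on → Wyn on.
No rule produces Ion, and it is not given.
Wyn: reached.
Bel would need Esk (Gate 12), but Esk never turns on.
Val: reached.
Elm would need Val and Esk (Gate 5), but Esk never turns on.
Esk would need Bel (Gate 9), but Bel never turns on.
Reached: Wyn and Val — 2 of the 6.

2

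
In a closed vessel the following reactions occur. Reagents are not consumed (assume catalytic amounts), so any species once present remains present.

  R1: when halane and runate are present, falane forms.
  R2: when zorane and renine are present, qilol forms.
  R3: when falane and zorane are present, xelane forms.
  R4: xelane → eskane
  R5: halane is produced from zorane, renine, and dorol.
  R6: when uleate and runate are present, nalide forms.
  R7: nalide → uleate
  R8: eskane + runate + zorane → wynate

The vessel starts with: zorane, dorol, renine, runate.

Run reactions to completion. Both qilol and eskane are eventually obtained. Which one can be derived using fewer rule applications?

qilol: zorane and renine present → qilol forms (R2). [1 rule application]
eskane: zorane, renine, and dorol present → halane forms (R5). halane and runate present → falane forms (R1). falane and zorane present → xelane forms (R3). xelane present → eskane forms (R4). [4 rule applications]
qilol needs fewer.

qilol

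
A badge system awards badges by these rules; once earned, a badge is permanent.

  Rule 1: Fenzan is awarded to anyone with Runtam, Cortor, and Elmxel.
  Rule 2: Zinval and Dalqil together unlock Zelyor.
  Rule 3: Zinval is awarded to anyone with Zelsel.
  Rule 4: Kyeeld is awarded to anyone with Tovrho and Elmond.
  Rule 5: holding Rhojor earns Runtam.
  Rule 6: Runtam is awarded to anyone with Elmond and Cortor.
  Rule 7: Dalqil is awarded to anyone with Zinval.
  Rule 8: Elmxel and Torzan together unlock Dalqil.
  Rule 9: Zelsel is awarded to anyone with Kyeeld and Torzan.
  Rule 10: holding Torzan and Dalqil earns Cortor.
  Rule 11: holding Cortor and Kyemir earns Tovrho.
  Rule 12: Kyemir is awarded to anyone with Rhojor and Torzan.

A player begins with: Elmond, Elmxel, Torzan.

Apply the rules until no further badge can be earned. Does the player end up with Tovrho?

No

Tovrho would need Cortor and Kyemir (Rule 11), but Kyemir is never earned.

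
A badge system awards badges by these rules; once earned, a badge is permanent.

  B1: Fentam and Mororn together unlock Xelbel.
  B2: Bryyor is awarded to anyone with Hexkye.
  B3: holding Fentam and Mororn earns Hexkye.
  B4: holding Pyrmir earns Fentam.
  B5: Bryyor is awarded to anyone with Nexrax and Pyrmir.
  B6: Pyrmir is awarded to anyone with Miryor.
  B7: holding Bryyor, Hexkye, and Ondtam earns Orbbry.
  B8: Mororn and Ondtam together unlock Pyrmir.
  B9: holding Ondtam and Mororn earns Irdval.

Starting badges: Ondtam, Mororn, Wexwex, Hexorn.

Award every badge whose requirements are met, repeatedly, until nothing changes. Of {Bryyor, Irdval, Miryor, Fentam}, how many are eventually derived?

With Mororn and Ondtam, Pyrmir is earned (B8).
With Ondtam and Mororn, Irdval is earned (B9).
With Pyrmir, Fentam is earned (B4).
With Fentam and Mororn, Hexkye is earned (B3).
With Hexkye, Bryyor is earned (B2).
Bryyor: reached.
Irdval: reached.
No rule produces Miryor, and it is not given.
Fentam: reached.
Reached: Bryyor, Irdval, and Fentam — 3 of the 4.

3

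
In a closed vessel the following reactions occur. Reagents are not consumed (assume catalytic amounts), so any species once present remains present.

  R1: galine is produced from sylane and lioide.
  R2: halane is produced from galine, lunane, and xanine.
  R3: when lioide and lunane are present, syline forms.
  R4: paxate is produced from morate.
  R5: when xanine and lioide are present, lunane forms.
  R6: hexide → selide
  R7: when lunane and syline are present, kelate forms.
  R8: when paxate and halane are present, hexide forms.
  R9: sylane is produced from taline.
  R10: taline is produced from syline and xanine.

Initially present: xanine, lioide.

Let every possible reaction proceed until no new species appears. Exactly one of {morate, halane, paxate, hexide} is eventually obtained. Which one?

xanine and lioide present → lunane forms (R5).
lioide and lunane present → syline forms (R3).
syline and xanine present → taline forms (R10).
taline present → sylane forms (R9).
sylane and lioide present → galine forms (R1).
galine, lunane, and xanine present → halane forms (R2).
No rule produces morate, and it is not given. hexide would need paxate and halane (R8), but paxate never forms. paxate would need morate (R4), but morate never forms.

halane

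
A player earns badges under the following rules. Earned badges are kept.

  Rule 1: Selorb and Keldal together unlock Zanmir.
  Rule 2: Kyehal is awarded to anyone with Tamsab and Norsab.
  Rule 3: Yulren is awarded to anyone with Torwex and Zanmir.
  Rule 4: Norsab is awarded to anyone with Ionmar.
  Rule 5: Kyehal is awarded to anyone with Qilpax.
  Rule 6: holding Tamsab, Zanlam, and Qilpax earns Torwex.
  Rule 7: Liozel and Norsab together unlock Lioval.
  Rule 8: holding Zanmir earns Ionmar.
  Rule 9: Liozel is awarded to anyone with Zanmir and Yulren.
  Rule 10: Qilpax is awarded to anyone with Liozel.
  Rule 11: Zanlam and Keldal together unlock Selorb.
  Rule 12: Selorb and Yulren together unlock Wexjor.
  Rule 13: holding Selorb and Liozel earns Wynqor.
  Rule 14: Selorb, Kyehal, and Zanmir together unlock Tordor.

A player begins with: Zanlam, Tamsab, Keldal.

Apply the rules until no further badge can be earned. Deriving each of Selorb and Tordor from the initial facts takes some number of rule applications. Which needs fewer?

Selorb

Selorb: With Zanlam and Keldal, Selorb is earned (Rule 11). [1 rule application]
Tordor: With Zanlam and Keldal, Selorb is earned (Rule 11). With Selorb and Keldal, Zanmir is earned (Rule 1). With Zanmir, Ionmar is earned (Rule 8). With Ionmar, Norsab is earned (Rule 4). With Tamsab and Norsab, Kyehal is earned (Rule 2). With Selorb, Kyehal, and Zanmir, Tordor is earned (Rule 14). [6 rule applications]
Selorb needs fewer.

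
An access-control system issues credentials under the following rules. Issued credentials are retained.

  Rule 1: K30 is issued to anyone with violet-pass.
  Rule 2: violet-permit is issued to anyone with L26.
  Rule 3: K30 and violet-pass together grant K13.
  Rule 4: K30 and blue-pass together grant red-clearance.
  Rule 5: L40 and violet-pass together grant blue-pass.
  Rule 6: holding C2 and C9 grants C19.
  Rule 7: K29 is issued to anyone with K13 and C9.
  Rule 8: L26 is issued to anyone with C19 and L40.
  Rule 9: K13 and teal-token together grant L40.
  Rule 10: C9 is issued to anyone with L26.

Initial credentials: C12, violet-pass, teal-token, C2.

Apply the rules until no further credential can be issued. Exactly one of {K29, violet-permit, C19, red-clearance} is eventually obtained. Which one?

Holding violet-pass grants K30 (Rule 1).
Holding K30 and violet-pass grants K13 (Rule 3).
Holding K13 and teal-token grants L40 (Rule 9).
Holding L40 and violet-pass grants blue-pass (Rule 5).
Holding K30 and blue-pass grants red-clearance (Rule 4).
C19 would need C2 and C9 (Rule 6), but C9 is never granted. K29 would need K13 and C9 (Rule 7), but C9 is never granted. violet-permit would need L26 (Rule 2), but L26 is never granted.

red-clearance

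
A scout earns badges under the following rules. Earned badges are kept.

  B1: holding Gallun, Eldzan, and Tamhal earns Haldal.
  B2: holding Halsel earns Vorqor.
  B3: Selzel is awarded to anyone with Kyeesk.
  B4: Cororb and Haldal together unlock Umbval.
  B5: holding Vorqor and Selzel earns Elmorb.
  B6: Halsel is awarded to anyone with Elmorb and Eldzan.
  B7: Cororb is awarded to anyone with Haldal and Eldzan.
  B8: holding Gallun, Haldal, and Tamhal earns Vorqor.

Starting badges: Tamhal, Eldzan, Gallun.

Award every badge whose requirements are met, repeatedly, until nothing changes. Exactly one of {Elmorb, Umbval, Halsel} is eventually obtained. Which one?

With Gallun, Eldzan, and Tamhal, Haldal is earned (B1).
With Haldal and Eldzan, Cororb is earned (B7).
With Cororb and Haldal, Umbval is earned (B4).
Halsel would need Elmorb and Eldzan (B6), but Elmorb is never earned. Elmorb would need Vorqor and Selzel (B5), but Selzel is never earned.

Umbval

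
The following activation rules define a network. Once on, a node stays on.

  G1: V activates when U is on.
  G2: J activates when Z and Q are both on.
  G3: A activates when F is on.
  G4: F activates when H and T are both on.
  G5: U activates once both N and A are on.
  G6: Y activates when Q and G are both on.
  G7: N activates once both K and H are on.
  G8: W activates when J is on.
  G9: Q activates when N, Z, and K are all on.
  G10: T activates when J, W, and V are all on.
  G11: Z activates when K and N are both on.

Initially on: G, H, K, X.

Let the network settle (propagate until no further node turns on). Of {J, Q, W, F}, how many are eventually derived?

3

G7: K and H on → N on.
K and N are on, so Z activates (G11).
N, Z, and K are on, so Q activates (G9).
Z and Q are on, so J activates (G2).
G8: J on → W on.
J: reached.
Q: reached.
W: reached.
F would need H and T (G4), but T never turns on.
Reached: J, Q, and W — 3 of the 4.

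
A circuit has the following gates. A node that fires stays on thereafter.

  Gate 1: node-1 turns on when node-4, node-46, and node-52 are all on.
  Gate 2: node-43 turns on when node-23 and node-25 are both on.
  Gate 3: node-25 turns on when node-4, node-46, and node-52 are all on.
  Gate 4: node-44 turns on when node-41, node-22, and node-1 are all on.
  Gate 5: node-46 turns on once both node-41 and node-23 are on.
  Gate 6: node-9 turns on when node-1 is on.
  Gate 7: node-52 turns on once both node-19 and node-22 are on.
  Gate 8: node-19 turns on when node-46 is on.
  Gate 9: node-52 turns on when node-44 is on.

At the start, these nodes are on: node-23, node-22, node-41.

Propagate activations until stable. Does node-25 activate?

No

node-25 would need node-4, node-46, and node-52 (Gate 3), but node-4 never turns on.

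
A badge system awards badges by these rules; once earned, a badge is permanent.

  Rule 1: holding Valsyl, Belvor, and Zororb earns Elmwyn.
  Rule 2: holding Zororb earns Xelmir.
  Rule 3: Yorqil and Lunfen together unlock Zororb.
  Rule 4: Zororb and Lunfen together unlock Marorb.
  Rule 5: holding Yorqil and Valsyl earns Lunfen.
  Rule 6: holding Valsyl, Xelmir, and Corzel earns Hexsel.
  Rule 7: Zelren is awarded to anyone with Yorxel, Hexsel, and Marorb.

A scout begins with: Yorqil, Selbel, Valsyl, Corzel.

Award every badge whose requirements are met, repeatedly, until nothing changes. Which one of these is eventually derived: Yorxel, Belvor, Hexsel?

With Yorqil and Valsyl, Lunfen is earned (Rule 5).
With Yorqil and Lunfen, Zororb is earned (Rule 3).
With Zororb, Xelmir is earned (Rule 2).
With Valsyl, Xelmir, and Corzel, Hexsel is earned (Rule 6).
No rule produces Yorxel, and it is not given. No rule produces Belvor, and it is not given.

Hexsel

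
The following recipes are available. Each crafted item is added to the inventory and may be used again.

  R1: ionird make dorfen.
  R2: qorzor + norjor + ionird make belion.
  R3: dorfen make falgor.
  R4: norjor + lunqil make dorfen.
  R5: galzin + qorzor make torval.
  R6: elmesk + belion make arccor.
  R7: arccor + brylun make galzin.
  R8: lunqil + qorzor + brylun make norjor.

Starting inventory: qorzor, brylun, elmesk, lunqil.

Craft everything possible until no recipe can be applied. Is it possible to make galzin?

No

galzin would need arccor and brylun (R7), but arccor is never obtained.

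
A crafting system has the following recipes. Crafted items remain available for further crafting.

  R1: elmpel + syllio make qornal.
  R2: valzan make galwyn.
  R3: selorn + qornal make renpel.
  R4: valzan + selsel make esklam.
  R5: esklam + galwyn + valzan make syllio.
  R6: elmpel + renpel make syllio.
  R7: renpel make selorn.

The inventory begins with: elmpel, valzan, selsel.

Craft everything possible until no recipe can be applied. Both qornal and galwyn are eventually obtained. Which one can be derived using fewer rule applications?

galwyn

galwyn: Using R2, valzan makes galwyn. [1 rule application]
qornal: Using R2, valzan makes galwyn. Using R4, valzan and selsel make esklam. esklam + galwyn + valzan → syllio (R5). elmpel + syllio → qornal (R1). [4 rule applications]
galwyn needs fewer.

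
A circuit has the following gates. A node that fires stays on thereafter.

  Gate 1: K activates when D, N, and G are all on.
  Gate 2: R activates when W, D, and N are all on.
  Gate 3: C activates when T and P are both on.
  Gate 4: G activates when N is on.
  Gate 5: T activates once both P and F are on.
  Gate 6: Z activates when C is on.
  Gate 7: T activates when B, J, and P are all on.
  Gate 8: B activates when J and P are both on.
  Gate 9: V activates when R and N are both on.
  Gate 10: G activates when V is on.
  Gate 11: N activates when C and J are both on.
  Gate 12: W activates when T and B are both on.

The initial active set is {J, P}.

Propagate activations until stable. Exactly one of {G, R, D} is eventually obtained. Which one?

Gate 8: J and P on → B on.
B, J, and P are on, so T activates (Gate 7).
T and P are on, so C activates (Gate 3).
C and J are on, so N activates (Gate 11).
N is on, so G activates (Gate 4).
No rule produces D, and it is not given. R would need W, D, and N (Gate 2), but D never turns on.

G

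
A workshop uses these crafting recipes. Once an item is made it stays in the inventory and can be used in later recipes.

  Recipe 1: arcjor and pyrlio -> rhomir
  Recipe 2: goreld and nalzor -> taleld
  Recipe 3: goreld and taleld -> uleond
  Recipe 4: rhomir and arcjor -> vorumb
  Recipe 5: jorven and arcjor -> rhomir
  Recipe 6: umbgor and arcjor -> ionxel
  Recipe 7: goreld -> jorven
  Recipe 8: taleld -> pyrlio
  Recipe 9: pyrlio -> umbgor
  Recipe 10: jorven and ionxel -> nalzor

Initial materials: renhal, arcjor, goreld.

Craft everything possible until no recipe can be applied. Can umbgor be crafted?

umbgor would need pyrlio (Recipe 9), but pyrlio is never obtained.

No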